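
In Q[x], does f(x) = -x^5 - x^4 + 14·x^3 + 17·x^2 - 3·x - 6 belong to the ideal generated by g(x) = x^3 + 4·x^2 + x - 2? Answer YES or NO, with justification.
In Q[x] the ideal (g) consists of all multiples of g, so f ∈ (g) iff g | f, i.e. iff the remainder of f on division by g is 0. Divide f by g (g is monic, so eliminate the leading term of the running remainder at each step):
  leading term -x^5: subtract (-x^2)·g(x) = -x^5 - 4·x^4 - x^3 + 2·x^2, leaving 3·x^4 + 15·x^3 + 15·x^2 - 3·x - 6
  leading term 3·x^4: subtract (3·x)·g(x) = 3·x^4 + 12·x^3 + 3·x^2 - 6·x, leaving 3·x^3 + 12·x^2 + 3·x - 6
  leading term 3·x^3: subtract (3)·g(x) = 3·x^3 + 12·x^2 + 3·x - 6, leaving 0
The remainder is 0, so f(x) = g(x) · h(x) with h(x) = -x^2 + 3·x + 3. Hence g | f, i.e. f ∈ (g).

Final answer: YES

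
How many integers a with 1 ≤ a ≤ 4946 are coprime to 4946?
2472

The number of a ∈ {1, ..., 4946} with gcd(a, 4946) = 1 is by definition Euler's totient φ(4946). φ is multiplicative, with φ(p^e) = p^e − p^(e−1). Factorise 4946 = 2 · 2473. Then
  φ(4946) = (2 − 1) · (2473 − 1) = 1 · 2472 = 2472.
So there are 2472 such integers.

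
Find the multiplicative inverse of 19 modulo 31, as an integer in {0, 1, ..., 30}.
19^(−1) ≡ 18 (mod 31)

Apply the extended Euclidean algorithm to (31, 19), tracking rows (r, s, t) with s·31 + t·19 = r. Each division r_prev = q·r_cur + r_new produces the new row as (previous row) − q·(current row):
  row A: (31, 1, 0)   [1·31 + 0·19 = 31]
  row B: (19, 0, 1)   [0·31 + 1·19 = 19]
  31 = 1·19 + 12   → row C = row A − 1·row B = (12, 1, −1)   [check: 1·31 − 1·19 = 12]
  19 = 1·12 + 7   → row D = row B − 1·row C = (7, −1, 2)   [check: −1·31 + 2·19 = 7]
  12 = 1·7 + 5   → row E = row C − 1·row D = (5, 2, −3)   [check: 2·31 − 3·19 = 5]
  7 = 1·5 + 2   → row F = row D − 1·row E = (2, −3, 5)   [check: −3·31 + 5·19 = 2]
  5 = 2·2 + 1   → row G = row E − 2·row F = (1, 8, −13)   [check: 8·31 − 13·19 = 1]
  2 = 2·1 + 0   → remainder 0, stop. gcd = 1 (last nonzero row G).
The gcd is 1, so 19 is invertible mod 31. The last nonzero row gives 8·31 − 13·19 = 1, so t = −13. So 19^(−1) ≡ −13 ≡ 18 (mod 31). Verify: 19 · 18 = 342 ≡ 1 (mod 31). ✓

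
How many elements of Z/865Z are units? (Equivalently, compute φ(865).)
Z/865Z has φ(865) = 688 units

An element a ∈ Z/865Z is a unit iff gcd(a, 865) = 1, so the number of units is φ(865). φ is multiplicative, with φ(p^e) = p^e − p^(e−1). Factorise 865 = 5 · 173. Then
  φ(865) = (5 − 1) · (173 − 1) = 4 · 172 = 688.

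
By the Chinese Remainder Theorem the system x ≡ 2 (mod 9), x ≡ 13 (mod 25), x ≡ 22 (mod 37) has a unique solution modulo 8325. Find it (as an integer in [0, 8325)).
x ≡ 1613 (mod 8325); the representative in [0, 8325) is 1613

The moduli 9, 25, 37 are pairwise coprime, so by the CRT there is a unique solution mod 9·25·37 = 8325.
Solve by successive substitution. Start with x ≡ 2 (mod 9).
  Combine with x ≡ 13 (mod 25): write x = 2 + 9·t and require 2 + 9·t ≡ 13 (mod 25), i.e. 9·t ≡ 13 − 2 ≡ 11 (mod 25). Since 9^(−1) ≡ 14 (mod 25), t ≡ 14·11 ≡ 4 (mod 25). So x ≡ 2 + 9·4 = 38 (mod 225).
  Combine with x ≡ 22 (mod 37): write x = 38 + 225·t and require 38 + 225·t ≡ 22 (mod 37), i.e. 225·t ≡ 22 − 38 ≡ 21 (mod 37). Since 225^(−1) ≡ 25 (mod 37) (225 ≡ 3 (mod 37)), t ≡ 25·21 ≡ 7 (mod 37). So x ≡ 38 + 225·7 = 1613 (mod 8325).
Unique solution in [0, 8325): x = 1613.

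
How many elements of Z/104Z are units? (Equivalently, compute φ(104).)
An element a ∈ Z/104Z is a unit iff gcd(a, 104) = 1, so the number of units is φ(104). φ is multiplicative, with φ(p^e) = p^e − p^(e−1). Factorise 104 = 2^3 · 13. Then
  φ(104) = (2^3 − 2^2) · (13 − 1) = 4 · 12 = 48.

Final answer: Z/104Z has φ(104) = 48 units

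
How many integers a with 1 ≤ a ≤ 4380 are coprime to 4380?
The number of a ∈ {1, ..., 4380} with gcd(a, 4380) = 1 is by definition Euler's totient φ(4380). φ is multiplicative, with φ(p^e) = p^e − p^(e−1). Factorise 4380 = 2^2 · 3 · 5 · 73. Then
  φ(4380) = (2^2 − 2^1) · (3 − 1) · (5 − 1) · (73 − 1) = 2 · 2 · 4 · 72 = 1152.
So there are 1152 such integers.

Final answer: 1152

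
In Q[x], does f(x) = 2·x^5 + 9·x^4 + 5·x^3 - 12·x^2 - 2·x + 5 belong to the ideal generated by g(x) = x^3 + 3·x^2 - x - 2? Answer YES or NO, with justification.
In Q[x] the ideal (g) consists of all multiples of g, so f ∈ (g) iff g | f, i.e. iff the remainder of f on division by g is 0. Divide f by g (g is monic, so eliminate the leading term of the running remainder at each step):
  leading term 2·x^5: subtract (2·x^2)·g(x) = 2·x^5 + 6·x^4 - 2·x^3 - 4·x^2, leaving 3·x^4 + 7·x^3 - 8·x^2 - 2·x + 5
  leading term 3·x^4: subtract (3·x)·g(x) = 3·x^4 + 9·x^3 - 3·x^2 - 6·x, leaving -2·x^3 - 5·x^2 + 4·x + 5
  leading term -2·x^3: subtract (-2)·g(x) = -2·x^3 - 6·x^2 + 2·x + 4, leaving x^2 + 2·x + 1
The remainder r(x) = x^2 + 2·x + 1 ≠ 0 (and deg r < deg g), so g ∤ f, i.e. f ∉ (g).

Final answer: NO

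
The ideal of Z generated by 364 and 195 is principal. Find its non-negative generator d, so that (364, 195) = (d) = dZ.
In the PID Z, (a, b) is generated by gcd(a, b). Compute gcd(364, 195) with the extended Euclidean algorithm, tracking rows (r, s, t) with s·364 + t·195 = r:
  row A: (364, 1, 0)   [1·364 + 0·195 = 364]
  row B: (195, 0, 1)   [0·364 + 1·195 = 195]
  364 = 1·195 + 169   → row C = row A − 1·row B = (169, 1, −1)   [check: 1·364 − 1·195 = 169]
  195 = 1·169 + 26   → row D = row B − 1·row C = (26, −1, 2)   [check: −1·364 + 2·195 = 26]
  169 = 6·26 + 13   → row E = row C − 6·row D = (13, 7, −13)   [check: 7·364 − 13·195 = 13]
  26 = 2·13 + 0   → remainder 0, stop. gcd = 13 (last nonzero row E).
So gcd(364, 195) = 13, with Bézout identity 7·364 − 13·195 = 13. Containment (⊇): the Bézout identity exhibits 13 as an element of (364, 195), giving (13) ⊆ (364, 195). Containment (⊆): since 13 | 364 and 13 | 195 (364 = 13·28, 195 = 13·15), every Z-linear combination of 364 and 195 is divisible by 13, so (364, 195) ⊆ (13). Therefore (364, 195) = (13), d = 13.

Final answer: (364, 195) = (13); d = 13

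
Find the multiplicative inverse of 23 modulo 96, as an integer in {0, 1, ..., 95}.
Apply the extended Euclidean algorithm to (96, 23), tracking rows (r, s, t) with s·96 + t·23 = r. Each division r_prev = q·r_cur + r_new produces the new row as (previous row) − q·(current row):
  row A: (96, 1, 0)   [1·96 + 0·23 = 96]
  row B: (23, 0, 1)   [0·96 + 1·23 = 23]
  96 = 4·23 + 4   → row C = row A − 4·row B = (4, 1, −4)   [check: 1·96 − 4·23 = 4]
  23 = 5·4 + 3   → row D = row B − 5·row C = (3, −5, 21)   [check: −5·96 + 21·23 = 3]
  4 = 1·3 + 1   → row E = row C − 1·row D = (1, 6, −25)   [check: 6·96 − 25·23 = 1]
  3 = 3·1 + 0   → remainder 0, stop. gcd = 1 (last nonzero row E).
The gcd is 1, so 23 is invertible mod 96. The last nonzero row gives 6·96 − 25·23 = 1, so t = −25. So 23^(−1) ≡ −25 ≡ 71 (mod 96). Verify: 23 · 71 = 1633 ≡ 1 (mod 96). ✓

Final answer: 23^(−1) ≡ 71 (mod 96)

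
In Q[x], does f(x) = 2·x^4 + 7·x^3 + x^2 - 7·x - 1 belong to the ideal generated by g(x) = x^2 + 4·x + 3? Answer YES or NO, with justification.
In Q[x] the ideal (g) consists of all multiples of g, so f ∈ (g) iff g | f, i.e. iff the remainder of f on division by g is 0. Divide f by g (g is monic, so eliminate the leading term of the running remainder at each step):
  leading term 2·x^4: subtract (2·x^2)·g(x) = 2·x^4 + 8·x^3 + 6·x^2, leaving -x^3 - 5·x^2 - 7·x - 1
  leading term -x^3: subtract (-x)·g(x) = -x^3 - 4·x^2 - 3·x, leaving -x^2 - 4·x - 1
  leading term -x^2: subtract (-1)·g(x) = -x^2 - 4·x - 3, leaving 2
The remainder r(x) = 2 ≠ 0 (and deg r < deg g), so g ∤ f, i.e. f ∉ (g).

Final answer: NO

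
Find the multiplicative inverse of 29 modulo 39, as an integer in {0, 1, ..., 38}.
29^(−1) ≡ 35 (mod 39)

Apply the extended Euclidean algorithm to (39, 29), tracking rows (r, s, t) with s·39 + t·29 = r. Each division r_prev = q·r_cur + r_new produces the new row as (previous row) − q·(current row):
  row A: (39, 1, 0)   [1·39 + 0·29 = 39]
  row B: (29, 0, 1)   [0·39 + 1·29 = 29]
  39 = 1·29 + 10   → row C = row A − 1·row B = (10, 1, −1)   [check: 1·39 − 1·29 = 10]
  29 = 2·10 + 9   → row D = row B − 2·row C = (9, −2, 3)   [check: −2·39 + 3·29 = 9]
  10 = 1·9 + 1   → row E = row C − 1·row D = (1, 3, −4)   [check: 3·39 − 4·29 = 1]
  9 = 9·1 + 0   → remainder 0, stop. gcd = 1 (last nonzero row E).
The gcd is 1, so 29 is invertible mod 39. The last nonzero row gives 3·39 − 4·29 = 1, so t = −4. So 29^(−1) ≡ −4 ≡ 35 (mod 39). Verify: 29 · 35 = 1015 ≡ 1 (mod 39). ✓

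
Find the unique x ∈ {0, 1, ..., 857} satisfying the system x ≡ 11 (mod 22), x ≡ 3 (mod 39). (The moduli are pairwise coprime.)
x ≡ 627 (mod 858); the representative in [0, 858) is 627

The moduli 22, 39 are pairwise coprime, so by the CRT there is a unique solution mod 22·39 = 858.
Solve by successive substitution. Start with x ≡ 11 (mod 22).
  Combine with x ≡ 3 (mod 39): write x = 11 + 22·t and require 11 + 22·t ≡ 3 (mod 39), i.e. 22·t ≡ 3 − 11 ≡ 31 (mod 39). Since 22^(−1) ≡ 16 (mod 39), t ≡ 16·31 ≡ 28 (mod 39). So x ≡ 11 + 22·28 = 627 (mod 858).
Unique solution in [0, 858): x = 627.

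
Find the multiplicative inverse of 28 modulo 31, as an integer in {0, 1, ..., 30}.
28^(−1) ≡ 10 (mod 31)

Apply the extended Euclidean algorithm to (31, 28), tracking rows (r, s, t) with s·31 + t·28 = r. Each division r_prev = q·r_cur + r_new produces the new row as (previous row) − q·(current row):
  row A: (31, 1, 0)   [1·31 + 0·28 = 31]
  row B: (28, 0, 1)   [0·31 + 1·28 = 28]
  31 = 1·28 + 3   → row C = row A − 1·row B = (3, 1, −1)   [check: 1·31 − 1·28 = 3]
  28 = 9·3 + 1   → row D = row B − 9·row C = (1, −9, 10)   [check: −9·31 + 10·28 = 1]
  3 = 3·1 + 0   → remainder 0, stop. gcd = 1 (last nonzero row D).
The gcd is 1, so 28 is invertible mod 31. The last nonzero row gives −9·31 + 10·28 = 1, so t = 10. So 28^(−1) ≡ 10 (mod 31). Verify: 28 · 10 = 280 ≡ 1 (mod 31). ✓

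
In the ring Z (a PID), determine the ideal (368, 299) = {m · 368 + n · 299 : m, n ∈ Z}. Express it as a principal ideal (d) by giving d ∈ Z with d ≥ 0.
(368, 299) = (23); d = 23

In the PID Z, (a, b) is generated by gcd(a, b). Compute gcd(368, 299) with the extended Euclidean algorithm, tracking rows (r, s, t) with s·368 + t·299 = r:
  row A: (368, 1, 0)   [1·368 + 0·299 = 368]
  row B: (299, 0, 1)   [0·368 + 1·299 = 299]
  368 = 1·299 + 69   → row C = row A − 1·row B = (69, 1, −1)   [check: 1·368 − 1·299 = 69]
  299 = 4·69 + 23   → row D = row B − 4·row C = (23, −4, 5)   [check: −4·368 + 5·299 = 23]
  69 = 3·23 + 0   → remainder 0, stop. gcd = 23 (last nonzero row D).
So gcd(368, 299) = 23, with Bézout identity −4·368 + 5·299 = 23. Containment (⊇): the Bézout identity exhibits 23 as an element of (368, 299), giving (23) ⊆ (368, 299). Containment (⊆): since 23 | 368 and 23 | 299 (368 = 23·16, 299 = 23·13), every Z-linear combination of 368 and 299 is divisible by 23, so (368, 299) ⊆ (23). Therefore (368, 299) = (23), d = 23.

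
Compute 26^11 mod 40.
16

Use repeated squaring. Binary(11) = 1011. Walk through the bits of the exponent 11 left-to-right: at each bit after the leading one, square the running value, then multiply by 26 if the bit is 1 (always reducing mod 40):
  bit 1 = 1 (leading): start with 26.
  bit 2 = 0: square 26^2 = 676 ≡ 36 (mod 40).
  bit 3 = 1: square 36^2 = 1296 ≡ 16; bit is 1, so multiply 16·26 = 416 ≡ 16 (mod 40).
  bit 4 = 1: square 16^2 = 256 ≡ 16; bit is 1, so multiply 16·26 = 416 ≡ 16 (mod 40).
Final value: 26^11 ≡ 16 (mod 40).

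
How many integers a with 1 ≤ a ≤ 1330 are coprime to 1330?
The number of a ∈ {1, ..., 1330} with gcd(a, 1330) = 1 is by definition Euler's totient φ(1330). φ is multiplicative, with φ(p^e) = p^e − p^(e−1). Factorise 1330 = 2 · 5 · 7 · 19. Then
  φ(1330) = (2 − 1) · (5 − 1) · (7 − 1) · (19 − 1) = 1 · 4 · 6 · 18 = 432.
So there are 432 such integers.

Final answer: 432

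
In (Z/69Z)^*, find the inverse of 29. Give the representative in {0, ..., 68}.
29^(−1) ≡ 50 (mod 69)

Apply the extended Euclidean algorithm to (69, 29), tracking rows (r, s, t) with s·69 + t·29 = r. Each division r_prev = q·r_cur + r_new produces the new row as (previous row) − q·(current row):
  row A: (69, 1, 0)   [1·69 + 0·29 = 69]
  row B: (29, 0, 1)   [0·69 + 1·29 = 29]
  69 = 2·29 + 11   → row C = row A − 2·row B = (11, 1, −2)   [check: 1·69 − 2·29 = 11]
  29 = 2·11 + 7   → row D = row B − 2·row C = (7, −2, 5)   [check: −2·69 + 5·29 = 7]
  11 = 1·7 + 4   → row E = row C − 1·row D = (4, 3, −7)   [check: 3·69 − 7·29 = 4]
  7 = 1·4 + 3   → row F = row D − 1·row E = (3, −5, 12)   [check: −5·69 + 12·29 = 3]
  4 = 1·3 + 1   → row G = row E − 1·row F = (1, 8, −19)   [check: 8·69 − 19·29 = 1]
  3 = 3·1 + 0   → remainder 0, stop. gcd = 1 (last nonzero row G).
The gcd is 1, so 29 is invertible mod 69. The last nonzero row gives 8·69 − 19·29 = 1, so t = −19. So 29^(−1) ≡ −19 ≡ 50 (mod 69). Verify: 29 · 50 = 1450 ≡ 1 (mod 69). ✓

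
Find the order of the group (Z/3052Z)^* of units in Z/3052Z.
(Z/3052Z)^* consists of the classes a with gcd(a, 3052) = 1, so its order is φ(3052). φ is multiplicative, with φ(p^e) = p^e − p^(e−1). Factorise 3052 = 2^2 · 7 · 109. Then
  φ(3052) = (2^2 − 2^1) · (7 − 1) · (109 − 1) = 2 · 6 · 108 = 1296.
Thus |(Z/3052Z)^*| = 1296.

Final answer: |(Z/3052Z)^*| = 1296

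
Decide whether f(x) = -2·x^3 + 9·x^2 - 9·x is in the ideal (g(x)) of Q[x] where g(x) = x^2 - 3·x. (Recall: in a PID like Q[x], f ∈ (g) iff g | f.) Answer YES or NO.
YES

In Q[x] the ideal (g) consists of all multiples of g, so f ∈ (g) iff g | f, i.e. iff the remainder of f on division by g is 0. Divide f by g (g is monic, so eliminate the leading term of the running remainder at each step):
  leading term -2·x^3: subtract (-2·x)·g(x) = -2·x^3 + 6·x^2, leaving 3·x^2 - 9·x
  leading term 3·x^2: subtract (3)·g(x) = 3·x^2 - 9·x, leaving 0
The remainder is 0, so f(x) = g(x) · h(x) with h(x) = 3 - 2·x. Hence g | f, i.e. f ∈ (g).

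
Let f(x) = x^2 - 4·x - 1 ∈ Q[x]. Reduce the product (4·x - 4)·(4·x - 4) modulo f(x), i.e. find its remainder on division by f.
First multiply in Q[x] without reducing: a · b = 16·x^2 - 32·x + 16. Now divide by f(x) = x^2 - 4·x - 1, eliminating the leading term at each step:
  leading term 16·x^2: subtract (16)·f(x) = 16·x^2 - 64·x - 16, leaving 32·x + 32
The degree is now < 2, so this is the remainder. Hence a · b ≡ 32·x + 32 in Q[x]/(f).

Final answer: a · b ≡ 32·x + 32 (mod f(x))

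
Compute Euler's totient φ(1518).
φ is multiplicative, with φ(p^e) = p^e − p^(e−1). Factorise 1518 = 2 · 3 · 11 · 23. Then
  φ(1518) = (2 − 1) · (3 − 1) · (11 − 1) · (23 − 1) = 1 · 2 · 10 · 22 = 440.

Final answer: φ(1518) = 440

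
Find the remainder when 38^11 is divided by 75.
Use repeated squaring. Binary(11) = 1011. Walk through the bits of the exponent 11 left-to-right: at each bit after the leading one, square the running value, then multiply by 38 if the bit is 1 (always reducing mod 75):
  bit 1 = 1 (leading): start with 38.
  bit 2 = 0: square 38^2 = 1444 ≡ 19 (mod 75).
  bit 3 = 1: square 19^2 = 361 ≡ 61; bit is 1, so multiply 61·38 = 2318 ≡ 68 (mod 75).
  bit 4 = 1: square 68^2 = 4624 ≡ 49; bit is 1, so multiply 49·38 = 1862 ≡ 62 (mod 75).
Final value: 38^11 ≡ 62 (mod 75).

Final answer: 62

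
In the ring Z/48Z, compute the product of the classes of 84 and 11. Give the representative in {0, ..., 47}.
Reduce the factors first: 84 ≡ 36 (mod 48), so 84 · 11 ≡ 36 · 11 (mod 48). 36 · 11 = 396. Dividing by 48: 396 = 8·48 + 12. So (84 · 11) mod 48 = 12.

Final answer: 12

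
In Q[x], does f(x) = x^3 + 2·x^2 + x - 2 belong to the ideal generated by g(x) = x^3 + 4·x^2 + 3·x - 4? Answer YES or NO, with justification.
In Q[x] the ideal (g) consists of all multiples of g, so f ∈ (g) iff g | f, i.e. iff the remainder of f on division by g is 0. Divide f by g (g is monic, so eliminate the leading term of the running remainder at each step):
  leading term x^3: subtract (1)·g(x) = x^3 + 4·x^2 + 3·x - 4, leaving -2·x^2 - 2·x + 2
The remainder r(x) = -2·x^2 - 2·x + 2 ≠ 0 (and deg r < deg g), so g ∤ f, i.e. f ∉ (g).

Final answer: NO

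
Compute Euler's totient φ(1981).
φ(1981) = 1692

φ is multiplicative, with φ(p^e) = p^e − p^(e−1). Factorise 1981 = 7 · 283. Then
  φ(1981) = (7 − 1) · (283 − 1) = 6 · 282 = 1692.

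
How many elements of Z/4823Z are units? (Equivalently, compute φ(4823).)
Z/4823Z has φ(4823) = 3744 units

An element a ∈ Z/4823Z is a unit iff gcd(a, 4823) = 1, so the number of units is φ(4823). φ is multiplicative, with φ(p^e) = p^e − p^(e−1). Factorise 4823 = 7 · 13 · 53. Then
  φ(4823) = (7 − 1) · (13 − 1) · (53 − 1) = 6 · 12 · 52 = 3744.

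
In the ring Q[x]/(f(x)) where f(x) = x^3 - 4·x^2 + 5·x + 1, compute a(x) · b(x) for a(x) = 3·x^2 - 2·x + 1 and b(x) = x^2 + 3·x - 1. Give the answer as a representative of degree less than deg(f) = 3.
a · b ≡ 53·x^2 - 93·x - 20 (mod f(x))

First multiply in Q[x] without reducing: a · b = 3·x^4 + 7·x^3 - 8·x^2 + 5·x - 1. Now divide by f(x) = x^3 - 4·x^2 + 5·x + 1, eliminating the leading term at each step:
  leading term 3·x^4: subtract (3·x)·f(x) = 3·x^4 - 12·x^3 + 15·x^2 + 3·x, leaving 19·x^3 - 23·x^2 + 2·x - 1
  leading term 19·x^3: subtract (19)·f(x) = 19·x^3 - 76·x^2 + 95·x + 19, leaving 53·x^2 - 93·x - 20
The degree is now < 3, so this is the remainder. Hence a · b ≡ 53·x^2 - 93·x - 20 in Q[x]/(f).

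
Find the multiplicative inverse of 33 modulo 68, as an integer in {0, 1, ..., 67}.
Apply the extended Euclidean algorithm to (68, 33), tracking rows (r, s, t) with s·68 + t·33 = r. Each division r_prev = q·r_cur + r_new produces the new row as (previous row) − q·(current row):
  row A: (68, 1, 0)   [1·68 + 0·33 = 68]
  row B: (33, 0, 1)   [0·68 + 1·33 = 33]
  68 = 2·33 + 2   → row C = row A − 2·row B = (2, 1, −2)   [check: 1·68 − 2·33 = 2]
  33 = 16·2 + 1   → row D = row B − 16·row C = (1, −16, 33)   [check: −16·68 + 33·33 = 1]
  2 = 2·1 + 0   → remainder 0, stop. gcd = 1 (last nonzero row D).
The gcd is 1, so 33 is invertible mod 68. The last nonzero row gives −16·68 + 33·33 = 1, so t = 33. So 33^(−1) ≡ 33 (mod 68). Verify: 33 · 33 = 1089 ≡ 1 (mod 68). ✓

Final answer: 33^(−1) ≡ 33 (mod 68)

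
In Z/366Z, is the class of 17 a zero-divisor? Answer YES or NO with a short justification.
gcd(17, 366) = 1, so 17 is a unit in Z/366Z (it has a multiplicative inverse). A unit cannot be a zero-divisor: if 17·b ≡ 0 then multiplying both sides by 17^(−1) gives b ≡ 0. So 17 is not a zero-divisor.

Final answer: NO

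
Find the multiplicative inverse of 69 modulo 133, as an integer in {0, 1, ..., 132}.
69^(−1) ≡ 27 (mod 133)

Apply the extended Euclidean algorithm to (133, 69), tracking rows (r, s, t) with s·133 + t·69 = r. Each division r_prev = q·r_cur + r_new produces the new row as (previous row) − q·(current row):
  row A: (133, 1, 0)   [1·133 + 0·69 = 133]
  row B: (69, 0, 1)   [0·133 + 1·69 = 69]
  133 = 1·69 + 64   → row C = row A − 1·row B = (64, 1, −1)   [check: 1·133 − 1·69 = 64]
  69 = 1·64 + 5   → row D = row B − 1·row C = (5, −1, 2)   [check: −1·133 + 2·69 = 5]
  64 = 12·5 + 4   → row E = row C − 12·row D = (4, 13, −25)   [check: 13·133 − 25·69 = 4]
  5 = 1·4 + 1   → row F = row D − 1·row E = (1, −14, 27)   [check: −14·133 + 27·69 = 1]
  4 = 4·1 + 0   → remainder 0, stop. gcd = 1 (last nonzero row F).
The gcd is 1, so 69 is invertible mod 133. The last nonzero row gives −14·133 + 27·69 = 1, so t = 27. So 69^(−1) ≡ 27 (mod 133). Verify: 69 · 27 = 1863 ≡ 1 (mod 133). ✓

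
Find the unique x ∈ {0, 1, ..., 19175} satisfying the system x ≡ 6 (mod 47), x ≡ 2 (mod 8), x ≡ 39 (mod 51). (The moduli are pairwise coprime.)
The moduli 47, 8, 51 are pairwise coprime, so by the CRT there is a unique solution mod 47·8·51 = 19176.
Solve by successive substitution. Start with x ≡ 6 (mod 47).
  Combine with x ≡ 2 (mod 8): write x = 6 + 47·t and require 6 + 47·t ≡ 2 (mod 8), i.e. 47·t ≡ 2 − 6 ≡ 4 (mod 8). Since 47^(−1) ≡ 7 (mod 8) (47 ≡ 7 (mod 8)), t ≡ 7·4 ≡ 4 (mod 8). So x ≡ 6 + 47·4 = 194 (mod 376).
  Combine with x ≡ 39 (mod 51): write x = 194 + 376·t and require 194 + 376·t ≡ 39 (mod 51), i.e. 376·t ≡ 39 − 194 ≡ 49 (mod 51). Since 376^(−1) ≡ 43 (mod 51) (376 ≡ 19 (mod 51)), t ≡ 43·49 ≡ 16 (mod 51). So x ≡ 194 + 376·16 = 6210 (mod 19176).
Unique solution in [0, 19176): x = 6210.

Final answer: x ≡ 6210 (mod 19176); the representative in [0, 19176) is 6210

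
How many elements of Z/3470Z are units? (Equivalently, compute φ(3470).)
Z/3470Z has φ(3470) = 1384 units

An element a ∈ Z/3470Z is a unit iff gcd(a, 3470) = 1, so the number of units is φ(3470). φ is multiplicative, with φ(p^e) = p^e − p^(e−1). Factorise 3470 = 2 · 5 · 347. Then
  φ(3470) = (2 − 1) · (5 − 1) · (347 − 1) = 1 · 4 · 346 = 1384.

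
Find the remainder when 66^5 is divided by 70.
26

Use repeated squaring. Binary(5) = 101. Walk through the bits of the exponent 5 left-to-right: at each bit after the leading one, square the running value, then multiply by 66 if the bit is 1 (always reducing mod 70):
  bit 1 = 1 (leading): start with 66.
  bit 2 = 0: square 66^2 = 4356 ≡ 16 (mod 70).
  bit 3 = 1: square 16^2 = 256 ≡ 46; bit is 1, so multiply 46·66 = 3036 ≡ 26 (mod 70).
Final value: 66^5 ≡ 26 (mod 70).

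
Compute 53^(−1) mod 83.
53^(−1) ≡ 47 (mod 83)

Apply the extended Euclidean algorithm to (83, 53), tracking rows (r, s, t) with s·83 + t·53 = r. Each division r_prev = q·r_cur + r_new produces the new row as (previous row) − q·(current row):
  row A: (83, 1, 0)   [1·83 + 0·53 = 83]
  row B: (53, 0, 1)   [0·83 + 1·53 = 53]
  83 = 1·53 + 30   → row C = row A − 1·row B = (30, 1, −1)   [check: 1·83 − 1·53 = 30]
  53 = 1·30 + 23   → row D = row B − 1·row C = (23, −1, 2)   [check: −1·83 + 2·53 = 23]
  30 = 1·23 + 7   → row E = row C − 1·row D = (7, 2, −3)   [check: 2·83 − 3·53 = 7]
  23 = 3·7 + 2   → row F = row D − 3·row E = (2, −7, 11)   [check: −7·83 + 11·53 = 2]
  7 = 3·2 + 1   → row G = row E − 3·row F = (1, 23, −36)   [check: 23·83 − 36·53 = 1]
  2 = 2·1 + 0   → remainder 0, stop. gcd = 1 (last nonzero row G).
The gcd is 1, so 53 is invertible mod 83. The last nonzero row gives 23·83 − 36·53 = 1, so t = −36. So 53^(−1) ≡ −36 ≡ 47 (mod 83). Verify: 53 · 47 = 2491 ≡ 1 (mod 83). ✓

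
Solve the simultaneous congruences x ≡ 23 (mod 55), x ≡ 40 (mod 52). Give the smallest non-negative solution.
x ≡ 1288 (mod 2860); the representative in [0, 2860) is 1288

The moduli 55, 52 are pairwise coprime, so by the CRT there is a unique solution mod 55·52 = 2860.
Solve by successive substitution. Start with x ≡ 23 (mod 55).
  Combine with x ≡ 40 (mod 52): write x = 23 + 55·t and require 23 + 55·t ≡ 40 (mod 52), i.e. 55·t ≡ 40 − 23 ≡ 17 (mod 52). Since 55^(−1) ≡ 35 (mod 52) (55 ≡ 3 (mod 52)), t ≡ 35·17 ≡ 23 (mod 52). So x ≡ 23 + 55·23 = 1288 (mod 2860).
Unique solution in [0, 2860): x = 1288.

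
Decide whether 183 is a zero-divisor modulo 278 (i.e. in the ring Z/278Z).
NO

gcd(183, 278) = 1, so 183 is a unit in Z/278Z (it has a multiplicative inverse). A unit cannot be a zero-divisor: if 183·b ≡ 0 then multiplying both sides by 183^(−1) gives b ≡ 0. So 183 is not a zero-divisor.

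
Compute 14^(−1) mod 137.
14^(−1) ≡ 49 (mod 137)

Apply the extended Euclidean algorithm to (137, 14), tracking rows (r, s, t) with s·137 + t·14 = r. Each division r_prev = q·r_cur + r_new produces the new row as (previous row) − q·(current row):
  row A: (137, 1, 0)   [1·137 + 0·14 = 137]
  row B: (14, 0, 1)   [0·137 + 1·14 = 14]
  137 = 9·14 + 11   → row C = row A − 9·row B = (11, 1, −9)   [check: 1·137 − 9·14 = 11]
  14 = 1·11 + 3   → row D = row B − 1·row C = (3, −1, 10)   [check: −1·137 + 10·14 = 3]
  11 = 3·3 + 2   → row E = row C − 3·row D = (2, 4, −39)   [check: 4·137 − 39·14 = 2]
  3 = 1·2 + 1   → row F = row D − 1·row E = (1, −5, 49)   [check: −5·137 + 49·14 = 1]
  2 = 2·1 + 0   → remainder 0, stop. gcd = 1 (last nonzero row F).
The gcd is 1, so 14 is invertible mod 137. The last nonzero row gives −5·137 + 49·14 = 1, so t = 49. So 14^(−1) ≡ 49 (mod 137). Verify: 14 · 49 = 686 ≡ 1 (mod 137). ✓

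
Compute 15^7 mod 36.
Use repeated squaring. Binary(7) = 111. Walk through the bits of the exponent 7 left-to-right: at each bit after the leading one, square the running value, then multiply by 15 if the bit is 1 (always reducing mod 36):
  bit 1 = 1 (leading): start with 15.
  bit 2 = 1: square 15^2 = 225 ≡ 9; bit is 1, so multiply 9·15 = 135 ≡ 27 (mod 36).
  bit 3 = 1: square 27^2 = 729 ≡ 9; bit is 1, so multiply 9·15 = 135 ≡ 27 (mod 36).
Final value: 15^7 ≡ 27 (mod 36).

Final answer: 27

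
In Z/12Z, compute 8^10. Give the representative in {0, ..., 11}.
Use repeated squaring. Binary(10) = 1010. Walk through the bits of the exponent 10 left-to-right: at each bit after the leading one, square the running value, then multiply by 8 if the bit is 1 (always reducing mod 12):
  bit 1 = 1 (leading): start with 8.
  bit 2 = 0: square 8^2 = 64 ≡ 4 (mod 12).
  bit 3 = 1: square 4^2 = 16 ≡ 4; bit is 1, so multiply 4·8 = 32 ≡ 8 (mod 12).
  bit 4 = 0: square 8^2 = 64 ≡ 4 (mod 12).
Final value: 8^10 ≡ 4 (mod 12).

Final answer: 4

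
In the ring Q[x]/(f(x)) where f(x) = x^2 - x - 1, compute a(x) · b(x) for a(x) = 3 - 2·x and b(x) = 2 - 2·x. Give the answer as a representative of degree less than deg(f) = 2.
First multiply in Q[x] without reducing: a · b = 4·x^2 - 10·x + 6. Now divide by f(x) = x^2 - x - 1, eliminating the leading term at each step:
  leading term 4·x^2: subtract (4)·f(x) = 4·x^2 - 4·x - 4, leaving 10 - 6·x
The degree is now < 2, so this is the remainder. Hence a · b ≡ 10 - 6·x in Q[x]/(f).

Final answer: a · b ≡ 10 - 6·x (mod f(x))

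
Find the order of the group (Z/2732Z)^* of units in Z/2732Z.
(Z/2732Z)^* consists of the classes a with gcd(a, 2732) = 1, so its order is φ(2732). φ is multiplicative, with φ(p^e) = p^e − p^(e−1). Factorise 2732 = 2^2 · 683. Then
  φ(2732) = (2^2 − 2^1) · (683 − 1) = 2 · 682 = 1364.
Thus |(Z/2732Z)^*| = 1364.

Final answer: |(Z/2732Z)^*| = 1364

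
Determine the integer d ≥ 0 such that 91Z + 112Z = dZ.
In the PID Z, (a, b) is generated by gcd(a, b). Compute gcd(112, 91) with the extended Euclidean algorithm, tracking rows (r, s, t) with s·112 + t·91 = r:
  row A: (112, 1, 0)   [1·112 + 0·91 = 112]
  row B: (91, 0, 1)   [0·112 + 1·91 = 91]
  112 = 1·91 + 21   → row C = row A − 1·row B = (21, 1, −1)   [check: 1·112 − 1·91 = 21]
  91 = 4·21 + 7   → row D = row B − 4·row C = (7, −4, 5)   [check: −4·112 + 5·91 = 7]
  21 = 3·7 + 0   → remainder 0, stop. gcd = 7 (last nonzero row D).
So gcd(91, 112) = 7, with Bézout identity −4·112 + 5·91 = 7. Containment (⊇): the Bézout identity exhibits 7 as an element of (91, 112), giving (7) ⊆ (91, 112). Containment (⊆): since 7 | 91 and 7 | 112 (91 = 7·13, 112 = 7·16), every Z-linear combination of 91 and 112 is divisible by 7, so (91, 112) ⊆ (7). Therefore (91, 112) = (7), d = 7.

Final answer: (91, 112) = (7); d = 7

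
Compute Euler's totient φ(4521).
φ(4521) = 2720

φ is multiplicative, with φ(p^e) = p^e − p^(e−1). Factorise 4521 = 3 · 11 · 137. Then
  φ(4521) = (3 − 1) · (11 − 1) · (137 − 1) = 2 · 10 · 136 = 2720.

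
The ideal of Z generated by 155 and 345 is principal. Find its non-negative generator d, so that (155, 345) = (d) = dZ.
(155, 345) = (5); d = 5

In the PID Z, (a, b) is generated by gcd(a, b). Compute gcd(345, 155) with the extended Euclidean algorithm, tracking rows (r, s, t) with s·345 + t·155 = r:
  row A: (345, 1, 0)   [1·345 + 0·155 = 345]
  row B: (155, 0, 1)   [0·345 + 1·155 = 155]
  345 = 2·155 + 35   → row C = row A − 2·row B = (35, 1, −2)   [check: 1·345 − 2·155 = 35]
  155 = 4·35 + 15   → row D = row B − 4·row C = (15, −4, 9)   [check: −4·345 + 9·155 = 15]
  35 = 2·15 + 5   → row E = row C − 2·row D = (5, 9, −20)   [check: 9·345 − 20·155 = 5]
  15 = 3·5 + 0   → remainder 0, stop. gcd = 5 (last nonzero row E).
So gcd(155, 345) = 5, with Bézout identity 9·345 − 20·155 = 5. Containment (⊇): the Bézout identity exhibits 5 as an element of (155, 345), giving (5) ⊆ (155, 345). Containment (⊆): since 5 | 155 and 5 | 345 (155 = 5·31, 345 = 5·69), every Z-linear combination of 155 and 345 is divisible by 5, so (155, 345) ⊆ (5). Therefore (155, 345) = (5), d = 5.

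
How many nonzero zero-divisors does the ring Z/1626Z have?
In Z/1626Z each nonzero element is either a unit (gcd with 1626 is 1) or a zero-divisor (gcd > 1). The number of units is φ(1626): factorise 1626 = 2 · 3 · 271, so φ(1626) = (2 − 1) · (3 − 1) · (271 − 1) = 1 · 2 · 270 = 540. The nonzero elements number 1626 − 1 = 1625. Hence the nonzero zero-divisors number 1625 − 540 = 1085.

Final answer: Z/1626Z has 1085 nonzero zero-divisors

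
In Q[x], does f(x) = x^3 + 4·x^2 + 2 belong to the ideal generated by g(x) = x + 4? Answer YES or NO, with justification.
In Q[x] the ideal (g) consists of all multiples of g, so f ∈ (g) iff g | f, i.e. iff the remainder of f on division by g is 0. Divide f by g (g is monic, so eliminate the leading term of the running remainder at each step):
  leading term x^3: subtract (x^2)·g(x) = x^3 + 4·x^2, leaving 2
The remainder r(x) = 2 ≠ 0 (and deg r < deg g), so g ∤ f, i.e. f ∉ (g).

Final answer: NO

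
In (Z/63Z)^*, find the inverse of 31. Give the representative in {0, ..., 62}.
31^(−1) ≡ 61 (mod 63)

Apply the extended Euclidean algorithm to (63, 31), tracking rows (r, s, t) with s·63 + t·31 = r. Each division r_prev = q·r_cur + r_new produces the new row as (previous row) − q·(current row):
  row A: (63, 1, 0)   [1·63 + 0·31 = 63]
  row B: (31, 0, 1)   [0·63 + 1·31 = 31]
  63 = 2·31 + 1   → row C = row A − 2·row B = (1, 1, −2)   [check: 1·63 − 2·31 = 1]
  31 = 31·1 + 0   → remainder 0, stop. gcd = 1 (last nonzero row C).
The gcd is 1, so 31 is invertible mod 63. The last nonzero row gives 1·63 − 2·31 = 1, so t = −2. So 31^(−1) ≡ −2 ≡ 61 (mod 63). Verify: 31 · 61 = 1891 ≡ 1 (mod 63). ✓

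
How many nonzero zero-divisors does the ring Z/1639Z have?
Z/1639Z has 158 nonzero zero-divisors

In Z/1639Z each nonzero element is either a unit (gcd with 1639 is 1) or a zero-divisor (gcd > 1). The number of units is φ(1639): factorise 1639 = 11 · 149, so φ(1639) = (11 − 1) · (149 − 1) = 10 · 148 = 1480. The nonzero elements number 1639 − 1 = 1638. Hence the nonzero zero-divisors number 1638 − 1480 = 158.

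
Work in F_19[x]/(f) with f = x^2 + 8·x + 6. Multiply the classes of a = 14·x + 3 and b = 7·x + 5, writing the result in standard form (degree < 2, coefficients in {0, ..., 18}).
a · b ≡ 10·x + 16 (mod f(x))

Multiply as integer polynomials: a · b = 98·x^2 + 91·x + 15. Reducing coefficients mod 19: a · b ≡ 3·x^2 + 15·x + 15. Now divide by f(x) = x^2 + 8·x + 6 in F_19[x], eliminating the leading term at each step:
  leading term 3·x^2: subtract (3)·f(x) = 3·x^2 + 5·x + 18, leaving 10·x + 16 (coefficients mod 19)
The degree is now < 2, so this is the remainder. Hence a · b ≡ 10·x + 16 in F_19[x]/(f).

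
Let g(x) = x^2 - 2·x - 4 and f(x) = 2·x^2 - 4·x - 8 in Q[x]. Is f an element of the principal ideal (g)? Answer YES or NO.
YES

In Q[x] the ideal (g) consists of all multiples of g, so f ∈ (g) iff g | f, i.e. iff the remainder of f on division by g is 0. Divide f by g (g is monic, so eliminate the leading term of the running remainder at each step):
  leading term 2·x^2: subtract (2)·g(x) = 2·x^2 - 4·x - 8, leaving 0
The remainder is 0, so f(x) = g(x) · h(x) with h(x) = 2. Hence g | f, i.e. f ∈ (g).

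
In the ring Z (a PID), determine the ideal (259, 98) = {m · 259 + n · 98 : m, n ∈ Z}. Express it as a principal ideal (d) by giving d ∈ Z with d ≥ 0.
In the PID Z, (a, b) is generated by gcd(a, b). Compute gcd(259, 98) with the extended Euclidean algorithm, tracking rows (r, s, t) with s·259 + t·98 = r:
  row A: (259, 1, 0)   [1·259 + 0·98 = 259]
  row B: (98, 0, 1)   [0·259 + 1·98 = 98]
  259 = 2·98 + 63   → row C = row A − 2·row B = (63, 1, −2)   [check: 1·259 − 2·98 = 63]
  98 = 1·63 + 35   → row D = row B − 1·row C = (35, −1, 3)   [check: −1·259 + 3·98 = 35]
  63 = 1·35 + 28   → row E = row C − 1·row D = (28, 2, −5)   [check: 2·259 − 5·98 = 28]
  35 = 1·28 + 7   → row F = row D − 1·row E = (7, −3, 8)   [check: −3·259 + 8·98 = 7]
  28 = 4·7 + 0   → remainder 0, stop. gcd = 7 (last nonzero row F).
So gcd(259, 98) = 7, with Bézout identity −3·259 + 8·98 = 7. Containment (⊇): the Bézout identity exhibits 7 as an element of (259, 98), giving (7) ⊆ (259, 98). Containment (⊆): since 7 | 259 and 7 | 98 (259 = 7·37, 98 = 7·14), every Z-linear combination of 259 and 98 is divisible by 7, so (259, 98) ⊆ (7). Therefore (259, 98) = (7), d = 7.

Final answer: (259, 98) = (7); d = 7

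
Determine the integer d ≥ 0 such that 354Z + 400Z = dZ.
In the PID Z, (a, b) is generated by gcd(a, b). Compute gcd(400, 354) with the extended Euclidean algorithm, tracking rows (r, s, t) with s·400 + t·354 = r:
  row A: (400, 1, 0)   [1·400 + 0·354 = 400]
  row B: (354, 0, 1)   [0·400 + 1·354 = 354]
  400 = 1·354 + 46   → row C = row A − 1·row B = (46, 1, −1)   [check: 1·400 − 1·354 = 46]
  354 = 7·46 + 32   → row D = row B − 7·row C = (32, −7, 8)   [check: −7·400 + 8·354 = 32]
  46 = 1·32 + 14   → row E = row C − 1·row D = (14, 8, −9)   [check: 8·400 − 9·354 = 14]
  32 = 2·14 + 4   → row F = row D − 2·row E = (4, −23, 26)   [check: −23·400 + 26·354 = 4]
  14 = 3·4 + 2   → row G = row E − 3·row F = (2, 77, −87)   [check: 77·400 − 87·354 = 2]
  4 = 2·2 + 0   → remainder 0, stop. gcd = 2 (last nonzero row G).
So gcd(354, 400) = 2, with Bézout identity 77·400 − 87·354 = 2. Containment (⊇): the Bézout identity exhibits 2 as an element of (354, 400), giving (2) ⊆ (354, 400). Containment (⊆): since 2 | 354 and 2 | 400 (354 = 2·177, 400 = 2·200), every Z-linear combination of 354 and 400 is divisible by 2, so (354, 400) ⊆ (2). Therefore (354, 400) = (2), d = 2.

Final answer: (354, 400) = (2); d = 2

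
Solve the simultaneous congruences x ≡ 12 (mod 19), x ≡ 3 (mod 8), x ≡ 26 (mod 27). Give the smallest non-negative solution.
The moduli 19, 8, 27 are pairwise coprime, so by the CRT there is a unique solution mod 19·8·27 = 4104.
Solve by successive substitution. Start with x ≡ 12 (mod 19).
  Combine with x ≡ 3 (mod 8): write x = 12 + 19·t and require 12 + 19·t ≡ 3 (mod 8), i.e. 19·t ≡ 3 − 12 ≡ 7 (mod 8). Since 19^(−1) ≡ 3 (mod 8) (19 ≡ 3 (mod 8)), t ≡ 3·7 ≡ 5 (mod 8). So x ≡ 12 + 19·5 = 107 (mod 152).
  Combine with x ≡ 26 (mod 27): write x = 107 + 152·t and require 107 + 152·t ≡ 26 (mod 27), i.e. 152·t ≡ 26 − 107 ≡ 0 (mod 27). Since 152^(−1) ≡ 8 (mod 27) (152 ≡ 17 (mod 27)), t ≡ 8·0 ≡ 0 (mod 27). So x ≡ 107 + 152·0 = 107 (mod 4104).
Unique solution in [0, 4104): x = 107.

Final answer: x ≡ 107 (mod 4104); the representative in [0, 4104) is 107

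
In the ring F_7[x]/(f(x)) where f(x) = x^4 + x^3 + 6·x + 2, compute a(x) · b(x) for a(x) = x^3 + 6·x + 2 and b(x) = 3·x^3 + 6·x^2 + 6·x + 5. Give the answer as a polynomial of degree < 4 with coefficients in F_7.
Multiply as integer polynomials: a · b = 3·x^6 + 6·x^5 + 24·x^4 + 47·x^3 + 48·x^2 + 42·x + 10. Reducing coefficients mod 7: a · b ≡ 3·x^6 + 6·x^5 + 3·x^4 + 5·x^3 + 6·x^2 + 3. Now divide by f(x) = x^4 + x^3 + 6·x + 2 in F_7[x], eliminating the leading term at each step:
  leading term 3·x^6: subtract (3·x^2)·f(x) = 3·x^6 + 3·x^5 + 4·x^3 + 6·x^2, leaving 3·x^5 + 3·x^4 + x^3 + 3 (coefficients mod 7)
  leading term 3·x^5: subtract (3·x)·f(x) = 3·x^5 + 3·x^4 + 4·x^2 + 6·x, leaving x^3 + 3·x^2 + x + 3 (coefficients mod 7)
The degree is now < 4, so this is the remainder. Hence a · b ≡ x^3 + 3·x^2 + x + 3 in F_7[x]/(f).

Final answer: a · b ≡ x^3 + 3·x^2 + x + 3 (mod f(x))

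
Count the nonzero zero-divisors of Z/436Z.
Z/436Z has 219 nonzero zero-divisors

In Z/436Z each nonzero element is either a unit (gcd with 436 is 1) or a zero-divisor (gcd > 1). The number of units is φ(436): factorise 436 = 2^2 · 109, so φ(436) = (2^2 − 2^1) · (109 − 1) = 2 · 108 = 216. The nonzero elements number 436 − 1 = 435. Hence the nonzero zero-divisors number 435 − 216 = 219.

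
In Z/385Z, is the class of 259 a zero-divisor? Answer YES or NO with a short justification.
YES

gcd(259, 385) = 7 > 1, so 259 is not a unit in Z/385Z. In Z/nZ every nonzero non-unit is a zero-divisor: explicitly, take b = 385/gcd = 55 ≠ 0 (mod 385); then 259·55 = 14245 = 37·385, i.e. 259·55 ≡ 0 (mod 385). So 259 is a zero-divisor.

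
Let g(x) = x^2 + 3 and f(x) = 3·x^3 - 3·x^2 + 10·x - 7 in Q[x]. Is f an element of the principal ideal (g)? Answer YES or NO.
NO

In Q[x] the ideal (g) consists of all multiples of g, so f ∈ (g) iff g | f, i.e. iff the remainder of f on division by g is 0. Divide f by g (g is monic, so eliminate the leading term of the running remainder at each step):
  leading term 3·x^3: subtract (3·x)·g(x) = 3·x^3 + 9·x, leaving -3·x^2 + x - 7
  leading term -3·x^2: subtract (-3)·g(x) = -3·x^2 - 9, leaving x + 2
The remainder r(x) = x + 2 ≠ 0 (and deg r < deg g), so g ∤ f, i.e. f ∉ (g).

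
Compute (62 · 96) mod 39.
Reduce the factors first: 62 ≡ 23, 96 ≡ 18 (mod 39), so 62 · 96 ≡ 23 · 18 (mod 39). 23 · 18 = 414. Dividing by 39: 414 = 10·39 + 24. So (62 · 96) mod 39 = 24.

Final answer: 24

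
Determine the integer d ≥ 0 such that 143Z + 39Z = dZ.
(143, 39) = (13); d = 13

In the PID Z, (a, b) is generated by gcd(a, b). Compute gcd(143, 39) with the extended Euclidean algorithm, tracking rows (r, s, t) with s·143 + t·39 = r:
  row A: (143, 1, 0)   [1·143 + 0·39 = 143]
  row B: (39, 0, 1)   [0·143 + 1·39 = 39]
  143 = 3·39 + 26   → row C = row A − 3·row B = (26, 1, −3)   [check: 1·143 − 3·39 = 26]
  39 = 1·26 + 13   → row D = row B − 1·row C = (13, −1, 4)   [check: −1·143 + 4·39 = 13]
  26 = 2·13 + 0   → remainder 0, stop. gcd = 13 (last nonzero row D).
So gcd(143, 39) = 13, with Bézout identity −1·143 + 4·39 = 13. Containment (⊇): the Bézout identity exhibits 13 as an element of (143, 39), giving (13) ⊆ (143, 39). Containment (⊆): since 13 | 143 and 13 | 39 (143 = 13·11, 39 = 13·3), every Z-linear combination of 143 and 39 is divisible by 13, so (143, 39) ⊆ (13). Therefore (143, 39) = (13), d = 13.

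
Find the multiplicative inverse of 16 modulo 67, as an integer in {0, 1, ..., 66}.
Apply the extended Euclidean algorithm to (67, 16), tracking rows (r, s, t) with s·67 + t·16 = r. Each division r_prev = q·r_cur + r_new produces the new row as (previous row) − q·(current row):
  row A: (67, 1, 0)   [1·67 + 0·16 = 67]
  row B: (16, 0, 1)   [0·67 + 1·16 = 16]
  67 = 4·16 + 3   → row C = row A − 4·row B = (3, 1, −4)   [check: 1·67 − 4·16 = 3]
  16 = 5·3 + 1   → row D = row B − 5·row C = (1, −5, 21)   [check: −5·67 + 21·16 = 1]
  3 = 3·1 + 0   → remainder 0, stop. gcd = 1 (last nonzero row D).
The gcd is 1, so 16 is invertible mod 67. The last nonzero row gives −5·67 + 21·16 = 1, so t = 21. So 16^(−1) ≡ 21 (mod 67). Verify: 16 · 21 = 336 ≡ 1 (mod 67). ✓

Final answer: 16^(−1) ≡ 21 (mod 67)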